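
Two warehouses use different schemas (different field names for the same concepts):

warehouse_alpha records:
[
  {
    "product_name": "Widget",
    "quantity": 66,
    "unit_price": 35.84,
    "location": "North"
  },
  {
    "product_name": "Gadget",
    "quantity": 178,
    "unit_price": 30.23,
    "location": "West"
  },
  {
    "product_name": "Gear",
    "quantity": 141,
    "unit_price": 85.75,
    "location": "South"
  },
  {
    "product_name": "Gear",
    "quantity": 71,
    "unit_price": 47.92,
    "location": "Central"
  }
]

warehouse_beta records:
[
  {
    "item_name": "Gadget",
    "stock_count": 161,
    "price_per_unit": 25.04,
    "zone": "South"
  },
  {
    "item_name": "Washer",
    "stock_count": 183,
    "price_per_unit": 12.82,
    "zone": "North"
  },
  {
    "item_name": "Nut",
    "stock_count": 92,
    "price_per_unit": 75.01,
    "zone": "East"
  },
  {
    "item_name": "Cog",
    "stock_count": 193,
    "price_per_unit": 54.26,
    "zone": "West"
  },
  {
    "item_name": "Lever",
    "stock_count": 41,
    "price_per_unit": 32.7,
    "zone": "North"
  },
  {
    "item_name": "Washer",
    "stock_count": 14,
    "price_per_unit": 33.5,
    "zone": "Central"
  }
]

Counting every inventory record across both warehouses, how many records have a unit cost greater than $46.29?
4

Schema mapping: "unit_price" (warehouse_alpha) = "price_per_unit" (warehouse_beta) = unit cost

Records > $46.29 in warehouse_alpha: 2
Records > $46.29 in warehouse_beta: 2

Total count: 2 + 2 = 4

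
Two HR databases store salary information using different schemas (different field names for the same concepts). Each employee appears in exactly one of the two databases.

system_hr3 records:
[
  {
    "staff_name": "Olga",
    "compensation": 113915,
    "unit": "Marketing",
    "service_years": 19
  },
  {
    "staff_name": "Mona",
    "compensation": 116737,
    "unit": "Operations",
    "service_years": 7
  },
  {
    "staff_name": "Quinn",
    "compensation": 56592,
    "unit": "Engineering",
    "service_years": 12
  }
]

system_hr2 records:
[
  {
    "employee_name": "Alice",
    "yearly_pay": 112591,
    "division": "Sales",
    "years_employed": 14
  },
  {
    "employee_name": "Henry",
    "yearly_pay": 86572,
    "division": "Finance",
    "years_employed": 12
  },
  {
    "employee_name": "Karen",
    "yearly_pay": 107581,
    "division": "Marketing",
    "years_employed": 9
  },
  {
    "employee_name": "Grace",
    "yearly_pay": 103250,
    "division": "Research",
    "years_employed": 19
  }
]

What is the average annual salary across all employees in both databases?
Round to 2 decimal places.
99605.43

Schema mapping: "compensation" (system_hr3) = "yearly_pay" (system_hr2) = annual salary

All salaries: [113915, 116737, 56592, 112591, 86572, 107581, 103250]
Sum: 697238
Count: 7
Average: 697238 / 7 = 99605.43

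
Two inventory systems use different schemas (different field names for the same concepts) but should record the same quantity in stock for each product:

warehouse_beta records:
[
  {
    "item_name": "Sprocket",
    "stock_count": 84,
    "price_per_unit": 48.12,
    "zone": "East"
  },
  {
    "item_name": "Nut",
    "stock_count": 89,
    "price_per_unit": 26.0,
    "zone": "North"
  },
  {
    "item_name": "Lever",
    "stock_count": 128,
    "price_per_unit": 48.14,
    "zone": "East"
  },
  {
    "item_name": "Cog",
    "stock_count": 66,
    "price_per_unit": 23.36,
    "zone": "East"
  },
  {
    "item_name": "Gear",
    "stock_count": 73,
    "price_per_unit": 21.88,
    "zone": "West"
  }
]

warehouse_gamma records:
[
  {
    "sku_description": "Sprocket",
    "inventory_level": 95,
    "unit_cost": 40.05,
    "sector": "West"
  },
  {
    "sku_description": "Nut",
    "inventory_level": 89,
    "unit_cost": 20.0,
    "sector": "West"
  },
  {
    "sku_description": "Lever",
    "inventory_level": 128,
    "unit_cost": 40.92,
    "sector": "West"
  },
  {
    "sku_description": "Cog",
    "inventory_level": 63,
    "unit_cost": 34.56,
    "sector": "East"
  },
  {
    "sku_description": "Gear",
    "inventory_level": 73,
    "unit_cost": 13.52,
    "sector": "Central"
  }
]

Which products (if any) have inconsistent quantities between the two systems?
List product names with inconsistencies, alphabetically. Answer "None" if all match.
Cog, Sprocket

Schema mappings:
- "item_name" (warehouse_beta) = "sku_description" (warehouse_gamma) = product name
- "stock_count" (warehouse_beta) = "inventory_level" (warehouse_gamma) = quantity

Comparison:
  Sprocket: 84 vs 95 - MISMATCH
  Nut: 89 vs 89 - MATCH
  Lever: 128 vs 128 - MATCH
  Cog: 66 vs 63 - MISMATCH
  Gear: 73 vs 73 - MATCH

Products with inconsistencies: Cog, Sprocket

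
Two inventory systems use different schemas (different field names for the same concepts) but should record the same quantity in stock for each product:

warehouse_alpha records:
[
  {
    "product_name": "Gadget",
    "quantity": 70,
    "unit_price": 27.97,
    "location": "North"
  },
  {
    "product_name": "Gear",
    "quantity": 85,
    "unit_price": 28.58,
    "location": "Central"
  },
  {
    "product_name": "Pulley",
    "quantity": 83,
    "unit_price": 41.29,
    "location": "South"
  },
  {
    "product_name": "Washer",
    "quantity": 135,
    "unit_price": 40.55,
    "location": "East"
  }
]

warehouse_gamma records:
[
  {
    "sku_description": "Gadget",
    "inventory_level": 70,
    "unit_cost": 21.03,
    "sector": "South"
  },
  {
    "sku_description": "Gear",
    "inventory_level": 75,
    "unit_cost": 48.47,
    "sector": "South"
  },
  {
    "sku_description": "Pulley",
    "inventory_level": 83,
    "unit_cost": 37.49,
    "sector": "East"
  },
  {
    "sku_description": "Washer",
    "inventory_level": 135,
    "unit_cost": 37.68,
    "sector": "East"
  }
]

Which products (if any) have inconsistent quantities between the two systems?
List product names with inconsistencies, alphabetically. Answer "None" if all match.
Gear

Schema mappings:
- "product_name" (warehouse_alpha) = "sku_description" (warehouse_gamma) = product name
- "quantity" (warehouse_alpha) = "inventory_level" (warehouse_gamma) = quantity

Comparison:
  Gadget: 70 vs 70 - MATCH
  Gear: 85 vs 75 - MISMATCH
  Pulley: 83 vs 83 - MATCH
  Washer: 135 vs 135 - MATCH

Products with inconsistencies: Gear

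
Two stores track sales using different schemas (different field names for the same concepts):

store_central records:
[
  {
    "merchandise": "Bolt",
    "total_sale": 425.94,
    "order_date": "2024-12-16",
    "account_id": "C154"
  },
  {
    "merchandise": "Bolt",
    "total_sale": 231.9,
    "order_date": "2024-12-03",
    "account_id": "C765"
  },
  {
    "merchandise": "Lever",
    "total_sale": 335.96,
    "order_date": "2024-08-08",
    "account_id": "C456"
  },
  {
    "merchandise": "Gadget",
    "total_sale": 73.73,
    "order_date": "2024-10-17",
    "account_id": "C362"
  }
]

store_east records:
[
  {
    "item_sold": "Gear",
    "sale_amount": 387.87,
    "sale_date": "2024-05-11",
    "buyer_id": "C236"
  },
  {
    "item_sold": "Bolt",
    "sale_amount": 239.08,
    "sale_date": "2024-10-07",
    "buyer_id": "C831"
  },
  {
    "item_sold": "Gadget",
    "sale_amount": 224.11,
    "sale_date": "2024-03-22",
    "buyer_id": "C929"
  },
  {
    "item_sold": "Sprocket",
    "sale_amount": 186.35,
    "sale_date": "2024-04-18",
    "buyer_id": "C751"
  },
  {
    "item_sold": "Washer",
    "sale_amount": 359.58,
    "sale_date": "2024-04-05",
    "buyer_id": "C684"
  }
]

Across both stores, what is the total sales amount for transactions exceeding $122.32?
2390.79

Schema mapping: "total_sale" (store_central) = "sale_amount" (store_east) = sale amount

Sum of sales > $122.32 in store_central: 993.8
Sum of sales > $122.32 in store_east: 1396.99

Total: 993.8 + 1396.99 = 2390.79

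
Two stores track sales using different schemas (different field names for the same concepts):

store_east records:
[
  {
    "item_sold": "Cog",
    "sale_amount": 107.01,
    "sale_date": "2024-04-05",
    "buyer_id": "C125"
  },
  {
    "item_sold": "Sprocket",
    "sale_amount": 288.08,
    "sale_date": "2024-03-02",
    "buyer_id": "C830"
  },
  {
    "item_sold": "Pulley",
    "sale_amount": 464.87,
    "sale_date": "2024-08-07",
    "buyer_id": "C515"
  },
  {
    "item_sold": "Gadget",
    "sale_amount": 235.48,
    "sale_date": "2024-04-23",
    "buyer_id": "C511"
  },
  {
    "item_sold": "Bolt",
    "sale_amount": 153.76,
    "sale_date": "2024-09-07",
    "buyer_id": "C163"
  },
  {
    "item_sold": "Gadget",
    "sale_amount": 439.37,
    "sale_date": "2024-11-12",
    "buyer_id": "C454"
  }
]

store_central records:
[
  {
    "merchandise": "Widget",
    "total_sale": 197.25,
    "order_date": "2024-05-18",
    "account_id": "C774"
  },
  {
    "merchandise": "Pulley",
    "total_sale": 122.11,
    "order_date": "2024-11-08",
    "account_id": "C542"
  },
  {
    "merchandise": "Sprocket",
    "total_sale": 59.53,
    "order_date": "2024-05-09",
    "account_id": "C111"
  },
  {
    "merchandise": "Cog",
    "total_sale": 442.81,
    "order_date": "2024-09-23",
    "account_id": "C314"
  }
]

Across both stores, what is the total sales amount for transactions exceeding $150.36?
2221.62

Schema mapping: "sale_amount" (store_east) = "total_sale" (store_central) = sale amount

Sum of sales > $150.36 in store_east: 1581.56
Sum of sales > $150.36 in store_central: 640.06

Total: 1581.56 + 640.06 = 2221.62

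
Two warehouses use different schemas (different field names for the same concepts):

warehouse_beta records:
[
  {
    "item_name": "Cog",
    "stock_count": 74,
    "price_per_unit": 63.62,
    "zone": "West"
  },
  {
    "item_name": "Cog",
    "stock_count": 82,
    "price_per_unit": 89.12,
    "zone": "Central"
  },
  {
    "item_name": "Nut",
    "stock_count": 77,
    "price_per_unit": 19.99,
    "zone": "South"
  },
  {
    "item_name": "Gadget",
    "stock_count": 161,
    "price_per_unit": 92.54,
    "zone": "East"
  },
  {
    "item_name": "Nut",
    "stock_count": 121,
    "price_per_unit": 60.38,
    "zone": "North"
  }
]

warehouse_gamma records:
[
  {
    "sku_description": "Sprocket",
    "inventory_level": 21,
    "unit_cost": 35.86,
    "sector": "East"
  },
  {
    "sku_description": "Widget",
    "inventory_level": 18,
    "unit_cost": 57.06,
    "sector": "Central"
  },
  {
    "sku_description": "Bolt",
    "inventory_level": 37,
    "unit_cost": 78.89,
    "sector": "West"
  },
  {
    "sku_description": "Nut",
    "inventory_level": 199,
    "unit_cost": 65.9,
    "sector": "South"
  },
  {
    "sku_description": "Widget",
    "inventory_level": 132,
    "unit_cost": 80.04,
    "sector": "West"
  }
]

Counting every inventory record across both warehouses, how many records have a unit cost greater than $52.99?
8

Schema mapping: "price_per_unit" (warehouse_beta) = "unit_cost" (warehouse_gamma) = unit cost

Records > $52.99 in warehouse_beta: 4
Records > $52.99 in warehouse_gamma: 4

Total count: 4 + 4 = 8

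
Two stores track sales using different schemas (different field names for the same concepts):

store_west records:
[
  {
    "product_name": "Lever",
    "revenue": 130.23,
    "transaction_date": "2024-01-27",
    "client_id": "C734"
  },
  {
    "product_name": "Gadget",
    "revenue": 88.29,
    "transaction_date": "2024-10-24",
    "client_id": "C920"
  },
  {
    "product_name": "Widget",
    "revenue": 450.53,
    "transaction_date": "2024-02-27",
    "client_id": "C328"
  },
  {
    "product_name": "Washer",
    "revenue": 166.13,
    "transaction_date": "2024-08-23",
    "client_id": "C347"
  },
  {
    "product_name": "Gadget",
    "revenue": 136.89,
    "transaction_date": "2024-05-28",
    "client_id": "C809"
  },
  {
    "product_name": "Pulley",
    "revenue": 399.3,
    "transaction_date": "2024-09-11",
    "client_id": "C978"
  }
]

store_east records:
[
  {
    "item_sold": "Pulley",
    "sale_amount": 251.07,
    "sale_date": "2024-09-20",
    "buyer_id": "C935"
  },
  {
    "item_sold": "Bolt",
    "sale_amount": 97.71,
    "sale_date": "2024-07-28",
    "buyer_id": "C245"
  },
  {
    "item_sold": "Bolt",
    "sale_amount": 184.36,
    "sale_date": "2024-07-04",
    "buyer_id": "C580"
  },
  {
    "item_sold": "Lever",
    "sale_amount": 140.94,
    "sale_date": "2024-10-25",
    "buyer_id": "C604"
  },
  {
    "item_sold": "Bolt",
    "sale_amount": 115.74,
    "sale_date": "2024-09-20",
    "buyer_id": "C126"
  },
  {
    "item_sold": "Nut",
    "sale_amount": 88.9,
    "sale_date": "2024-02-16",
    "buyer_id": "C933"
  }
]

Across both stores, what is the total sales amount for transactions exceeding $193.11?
1100.9

Schema mapping: "revenue" (store_west) = "sale_amount" (store_east) = sale amount

Sum of sales > $193.11 in store_west: 849.83
Sum of sales > $193.11 in store_east: 251.07

Total: 849.83 + 251.07 = 1100.9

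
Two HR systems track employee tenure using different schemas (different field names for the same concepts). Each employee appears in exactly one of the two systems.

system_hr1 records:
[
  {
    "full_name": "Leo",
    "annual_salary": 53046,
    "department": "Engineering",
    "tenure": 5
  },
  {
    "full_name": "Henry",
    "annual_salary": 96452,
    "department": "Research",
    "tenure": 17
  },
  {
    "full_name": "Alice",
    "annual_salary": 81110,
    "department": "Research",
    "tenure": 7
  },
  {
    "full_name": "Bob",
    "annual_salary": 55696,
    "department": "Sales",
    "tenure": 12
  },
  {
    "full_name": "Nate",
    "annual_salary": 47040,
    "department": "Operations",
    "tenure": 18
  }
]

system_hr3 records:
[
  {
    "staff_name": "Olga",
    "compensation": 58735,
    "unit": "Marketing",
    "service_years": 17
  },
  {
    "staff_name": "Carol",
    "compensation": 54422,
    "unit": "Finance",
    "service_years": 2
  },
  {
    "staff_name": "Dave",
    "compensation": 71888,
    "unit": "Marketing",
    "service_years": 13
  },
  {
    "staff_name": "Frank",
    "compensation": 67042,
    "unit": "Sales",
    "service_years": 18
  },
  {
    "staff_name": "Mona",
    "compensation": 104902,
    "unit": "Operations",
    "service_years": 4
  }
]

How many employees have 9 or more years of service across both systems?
6

Reconcile schemas: "tenure" (system_hr1) = "service_years" (system_hr3) = years of service

From system_hr1: 3 employees with >= 9 years
From system_hr3: 3 employees with >= 9 years

Total: 3 + 3 = 6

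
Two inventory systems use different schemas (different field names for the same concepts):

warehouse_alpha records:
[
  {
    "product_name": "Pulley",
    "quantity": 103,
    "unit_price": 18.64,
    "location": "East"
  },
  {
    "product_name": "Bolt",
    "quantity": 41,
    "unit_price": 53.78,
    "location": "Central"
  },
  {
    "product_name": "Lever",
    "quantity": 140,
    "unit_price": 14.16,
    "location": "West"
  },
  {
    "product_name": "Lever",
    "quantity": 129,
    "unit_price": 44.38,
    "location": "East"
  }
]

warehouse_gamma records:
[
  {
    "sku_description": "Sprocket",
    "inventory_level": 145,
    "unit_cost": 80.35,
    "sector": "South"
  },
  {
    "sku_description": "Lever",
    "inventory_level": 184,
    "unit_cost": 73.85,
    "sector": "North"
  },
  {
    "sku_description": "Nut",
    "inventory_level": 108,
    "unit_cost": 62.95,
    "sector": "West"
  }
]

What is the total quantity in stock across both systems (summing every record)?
850

To reconcile these schemas, identify the field holding the quantity in stock in each system:
1. In warehouse_alpha it is "quantity"
2. In warehouse_gamma it is "inventory_level"

From warehouse_alpha: 103 + 41 + 140 + 129 = 413
From warehouse_gamma: 145 + 184 + 108 = 437

Total: 413 + 437 = 850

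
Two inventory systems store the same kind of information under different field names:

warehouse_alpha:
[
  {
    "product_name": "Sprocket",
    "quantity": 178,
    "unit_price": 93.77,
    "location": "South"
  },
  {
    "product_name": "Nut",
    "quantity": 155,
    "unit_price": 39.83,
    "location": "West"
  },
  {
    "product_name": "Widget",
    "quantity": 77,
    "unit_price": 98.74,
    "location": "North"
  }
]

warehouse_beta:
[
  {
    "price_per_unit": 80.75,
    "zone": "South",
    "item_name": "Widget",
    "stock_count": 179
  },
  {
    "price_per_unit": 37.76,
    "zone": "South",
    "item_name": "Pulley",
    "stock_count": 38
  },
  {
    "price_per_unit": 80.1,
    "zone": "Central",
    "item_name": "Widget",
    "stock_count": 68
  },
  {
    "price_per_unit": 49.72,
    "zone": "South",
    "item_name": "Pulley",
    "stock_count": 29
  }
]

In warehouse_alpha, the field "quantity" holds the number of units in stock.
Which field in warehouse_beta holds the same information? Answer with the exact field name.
stock_count

In warehouse_alpha, "quantity" holds the number of units in stock.
The fields in warehouse_beta are: "price_per_unit", "zone", "item_name", "stock_count".
"stock_count" is the match: the name refers to the same concept and its values are whole-number counts (e.g. 179, 38).
The other fields ("price_per_unit", "zone", "item_name") hold different kinds of data.

So "quantity" in warehouse_alpha corresponds to "stock_count" in warehouse_beta.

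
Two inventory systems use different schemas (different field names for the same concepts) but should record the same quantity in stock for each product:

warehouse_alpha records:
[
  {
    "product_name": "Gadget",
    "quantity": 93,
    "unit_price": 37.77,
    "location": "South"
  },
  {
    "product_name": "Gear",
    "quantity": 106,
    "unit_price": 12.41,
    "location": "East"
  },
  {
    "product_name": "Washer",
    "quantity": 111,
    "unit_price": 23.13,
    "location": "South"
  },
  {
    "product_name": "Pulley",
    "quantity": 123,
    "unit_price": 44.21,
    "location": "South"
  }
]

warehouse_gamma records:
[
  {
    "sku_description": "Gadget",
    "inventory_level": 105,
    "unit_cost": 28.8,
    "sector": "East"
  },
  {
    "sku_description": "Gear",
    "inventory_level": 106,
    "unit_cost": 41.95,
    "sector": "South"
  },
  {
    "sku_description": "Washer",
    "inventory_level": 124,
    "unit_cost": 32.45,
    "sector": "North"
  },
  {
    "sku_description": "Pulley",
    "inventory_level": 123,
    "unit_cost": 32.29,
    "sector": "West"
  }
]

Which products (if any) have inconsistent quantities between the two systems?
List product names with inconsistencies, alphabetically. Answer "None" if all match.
Gadget, Washer

Schema mappings:
- "product_name" (warehouse_alpha) = "sku_description" (warehouse_gamma) = product name
- "quantity" (warehouse_alpha) = "inventory_level" (warehouse_gamma) = quantity

Comparison:
  Gadget: 93 vs 105 - MISMATCH
  Gear: 106 vs 106 - MATCH
  Washer: 111 vs 124 - MISMATCH
  Pulley: 123 vs 123 - MATCH

Products with inconsistencies: Gadget, Washer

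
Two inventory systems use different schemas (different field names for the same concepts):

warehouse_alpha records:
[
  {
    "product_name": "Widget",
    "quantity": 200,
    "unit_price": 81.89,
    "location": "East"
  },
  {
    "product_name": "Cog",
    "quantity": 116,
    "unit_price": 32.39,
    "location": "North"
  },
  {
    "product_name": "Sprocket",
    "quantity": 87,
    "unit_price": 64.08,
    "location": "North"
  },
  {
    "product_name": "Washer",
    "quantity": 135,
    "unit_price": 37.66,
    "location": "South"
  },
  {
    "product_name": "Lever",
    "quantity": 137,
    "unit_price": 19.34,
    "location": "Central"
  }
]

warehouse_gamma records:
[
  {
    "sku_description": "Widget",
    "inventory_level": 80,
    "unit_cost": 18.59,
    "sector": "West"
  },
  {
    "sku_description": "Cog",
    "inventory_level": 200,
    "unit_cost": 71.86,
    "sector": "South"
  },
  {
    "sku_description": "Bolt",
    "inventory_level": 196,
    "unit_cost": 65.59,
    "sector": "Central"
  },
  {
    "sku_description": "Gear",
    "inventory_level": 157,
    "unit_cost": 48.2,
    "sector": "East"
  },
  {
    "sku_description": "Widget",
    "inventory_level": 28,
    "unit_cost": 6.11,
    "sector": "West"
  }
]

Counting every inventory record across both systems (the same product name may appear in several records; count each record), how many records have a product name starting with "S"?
1

Schema mapping: "product_name" (warehouse_alpha) = "sku_description" (warehouse_gamma) = product name

Records with product name starting with "S" in warehouse_alpha: 1
Records with product name starting with "S" in warehouse_gamma: 0

Total: 1 + 0 = 1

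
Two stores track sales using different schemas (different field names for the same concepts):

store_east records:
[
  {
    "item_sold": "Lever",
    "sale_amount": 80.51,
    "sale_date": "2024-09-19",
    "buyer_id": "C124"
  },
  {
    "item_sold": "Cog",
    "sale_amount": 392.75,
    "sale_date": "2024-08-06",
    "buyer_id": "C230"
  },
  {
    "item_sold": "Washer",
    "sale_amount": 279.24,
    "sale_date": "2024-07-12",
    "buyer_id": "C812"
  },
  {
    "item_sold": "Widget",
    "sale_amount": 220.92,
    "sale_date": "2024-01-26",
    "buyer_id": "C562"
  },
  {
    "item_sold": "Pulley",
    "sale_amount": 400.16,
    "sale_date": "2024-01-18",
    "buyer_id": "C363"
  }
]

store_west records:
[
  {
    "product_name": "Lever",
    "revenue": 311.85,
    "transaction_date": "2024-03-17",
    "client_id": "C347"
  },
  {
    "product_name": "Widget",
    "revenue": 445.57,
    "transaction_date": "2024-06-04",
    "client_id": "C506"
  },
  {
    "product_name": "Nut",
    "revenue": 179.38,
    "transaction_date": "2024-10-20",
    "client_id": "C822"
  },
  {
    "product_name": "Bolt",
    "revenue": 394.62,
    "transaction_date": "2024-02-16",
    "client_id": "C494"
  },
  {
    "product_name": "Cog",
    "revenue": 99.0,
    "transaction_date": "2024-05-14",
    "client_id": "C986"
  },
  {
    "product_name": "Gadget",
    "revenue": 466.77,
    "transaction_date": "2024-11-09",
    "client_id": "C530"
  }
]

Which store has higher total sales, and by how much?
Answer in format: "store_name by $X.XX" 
store_west by $523.61

Schema mapping: "sale_amount" (store_east) = "revenue" (store_west) = sale amount

Total for store_east: 1373.58
Total for store_west: 1897.19

Difference: |1373.58 - 1897.19| = 523.61
store_west has higher sales by $523.61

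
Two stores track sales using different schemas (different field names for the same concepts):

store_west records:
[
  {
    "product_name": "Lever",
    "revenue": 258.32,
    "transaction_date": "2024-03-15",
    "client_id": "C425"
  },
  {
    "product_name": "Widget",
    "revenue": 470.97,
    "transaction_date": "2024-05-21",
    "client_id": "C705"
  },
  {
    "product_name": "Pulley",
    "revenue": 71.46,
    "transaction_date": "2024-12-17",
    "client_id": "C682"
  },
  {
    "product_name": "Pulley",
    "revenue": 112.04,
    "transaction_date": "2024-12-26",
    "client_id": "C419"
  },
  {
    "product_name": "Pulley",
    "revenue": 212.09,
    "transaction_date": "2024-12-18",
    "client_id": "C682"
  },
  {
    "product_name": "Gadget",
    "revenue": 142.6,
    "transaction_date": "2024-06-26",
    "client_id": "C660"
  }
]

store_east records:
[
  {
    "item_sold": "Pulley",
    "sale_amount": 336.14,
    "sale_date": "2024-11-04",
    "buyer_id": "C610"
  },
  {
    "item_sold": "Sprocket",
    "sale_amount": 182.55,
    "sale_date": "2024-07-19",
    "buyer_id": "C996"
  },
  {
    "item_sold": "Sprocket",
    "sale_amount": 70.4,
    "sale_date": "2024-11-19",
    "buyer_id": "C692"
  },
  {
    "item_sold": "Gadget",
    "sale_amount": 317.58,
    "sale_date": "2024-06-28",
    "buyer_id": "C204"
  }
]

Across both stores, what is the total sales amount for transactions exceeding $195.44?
1595.1

Schema mapping: "revenue" (store_west) = "sale_amount" (store_east) = sale amount

Sum of sales > $195.44 in store_west: 941.38
Sum of sales > $195.44 in store_east: 653.72

Total: 941.38 + 653.72 = 1595.1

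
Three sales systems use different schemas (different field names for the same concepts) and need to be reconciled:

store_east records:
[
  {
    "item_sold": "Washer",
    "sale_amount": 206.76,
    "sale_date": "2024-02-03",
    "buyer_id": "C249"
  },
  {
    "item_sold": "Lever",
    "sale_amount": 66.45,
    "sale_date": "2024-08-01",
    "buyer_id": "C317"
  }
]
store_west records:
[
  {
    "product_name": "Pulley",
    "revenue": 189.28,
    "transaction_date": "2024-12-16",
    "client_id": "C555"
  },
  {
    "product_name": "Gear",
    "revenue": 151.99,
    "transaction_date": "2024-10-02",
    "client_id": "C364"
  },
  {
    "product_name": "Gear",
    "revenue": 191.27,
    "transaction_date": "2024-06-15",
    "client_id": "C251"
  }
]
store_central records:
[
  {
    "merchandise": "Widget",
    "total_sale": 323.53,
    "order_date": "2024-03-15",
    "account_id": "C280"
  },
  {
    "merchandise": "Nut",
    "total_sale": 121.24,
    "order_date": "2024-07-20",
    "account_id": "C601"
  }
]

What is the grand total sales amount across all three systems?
1250.52

Schema reconciliation - all amount fields map to sale amount:

store_east (sale_amount): 273.21
store_west (revenue): 532.54
store_central (total_sale): 444.77

Grand total: 1250.52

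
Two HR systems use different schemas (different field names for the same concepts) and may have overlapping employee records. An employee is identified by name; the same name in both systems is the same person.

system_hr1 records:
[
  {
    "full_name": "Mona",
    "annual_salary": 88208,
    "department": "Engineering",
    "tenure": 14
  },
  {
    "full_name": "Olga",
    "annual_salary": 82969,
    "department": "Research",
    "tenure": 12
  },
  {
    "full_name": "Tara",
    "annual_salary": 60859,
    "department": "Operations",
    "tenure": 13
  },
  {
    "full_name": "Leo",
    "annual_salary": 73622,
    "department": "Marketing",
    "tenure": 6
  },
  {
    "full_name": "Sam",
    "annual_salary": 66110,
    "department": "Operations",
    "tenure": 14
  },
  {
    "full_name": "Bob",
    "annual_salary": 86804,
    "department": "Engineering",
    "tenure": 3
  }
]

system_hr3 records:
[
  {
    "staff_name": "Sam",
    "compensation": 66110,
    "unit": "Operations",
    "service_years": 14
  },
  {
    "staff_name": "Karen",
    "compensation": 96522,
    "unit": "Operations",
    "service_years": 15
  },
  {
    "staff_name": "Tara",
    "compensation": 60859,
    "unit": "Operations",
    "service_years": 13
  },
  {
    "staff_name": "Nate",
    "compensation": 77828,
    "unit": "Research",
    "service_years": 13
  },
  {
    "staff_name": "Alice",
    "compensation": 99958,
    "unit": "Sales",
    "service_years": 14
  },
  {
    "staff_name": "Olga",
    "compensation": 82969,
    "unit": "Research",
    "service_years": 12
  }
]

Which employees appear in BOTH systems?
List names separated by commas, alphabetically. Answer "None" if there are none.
Olga, Sam, Tara

Schema mapping: "full_name" (system_hr1) = "staff_name" (system_hr3) = employee name

Names in system_hr1: ['Bob', 'Leo', 'Mona', 'Olga', 'Sam', 'Tara']
Names in system_hr3: ['Alice', 'Karen', 'Nate', 'Olga', 'Sam', 'Tara']

Intersection: ['Olga', 'Sam', 'Tara']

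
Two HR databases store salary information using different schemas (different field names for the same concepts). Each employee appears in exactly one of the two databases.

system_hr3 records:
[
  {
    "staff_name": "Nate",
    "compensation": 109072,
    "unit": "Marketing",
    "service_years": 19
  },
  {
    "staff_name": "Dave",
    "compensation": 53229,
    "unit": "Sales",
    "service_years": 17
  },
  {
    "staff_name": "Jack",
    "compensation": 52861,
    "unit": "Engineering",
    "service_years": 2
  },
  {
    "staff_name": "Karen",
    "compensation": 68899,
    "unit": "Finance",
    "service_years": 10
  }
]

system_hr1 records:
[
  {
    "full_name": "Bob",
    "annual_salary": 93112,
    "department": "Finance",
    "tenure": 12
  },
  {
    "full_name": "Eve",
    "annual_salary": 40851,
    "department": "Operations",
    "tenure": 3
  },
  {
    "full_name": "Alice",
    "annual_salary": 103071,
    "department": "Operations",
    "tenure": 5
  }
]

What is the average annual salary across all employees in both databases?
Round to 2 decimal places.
74442.14

Schema mapping: "compensation" (system_hr3) = "annual_salary" (system_hr1) = annual salary

All salaries: [109072, 53229, 52861, 68899, 93112, 40851, 103071]
Sum: 521095
Count: 7
Average: 521095 / 7 = 74442.14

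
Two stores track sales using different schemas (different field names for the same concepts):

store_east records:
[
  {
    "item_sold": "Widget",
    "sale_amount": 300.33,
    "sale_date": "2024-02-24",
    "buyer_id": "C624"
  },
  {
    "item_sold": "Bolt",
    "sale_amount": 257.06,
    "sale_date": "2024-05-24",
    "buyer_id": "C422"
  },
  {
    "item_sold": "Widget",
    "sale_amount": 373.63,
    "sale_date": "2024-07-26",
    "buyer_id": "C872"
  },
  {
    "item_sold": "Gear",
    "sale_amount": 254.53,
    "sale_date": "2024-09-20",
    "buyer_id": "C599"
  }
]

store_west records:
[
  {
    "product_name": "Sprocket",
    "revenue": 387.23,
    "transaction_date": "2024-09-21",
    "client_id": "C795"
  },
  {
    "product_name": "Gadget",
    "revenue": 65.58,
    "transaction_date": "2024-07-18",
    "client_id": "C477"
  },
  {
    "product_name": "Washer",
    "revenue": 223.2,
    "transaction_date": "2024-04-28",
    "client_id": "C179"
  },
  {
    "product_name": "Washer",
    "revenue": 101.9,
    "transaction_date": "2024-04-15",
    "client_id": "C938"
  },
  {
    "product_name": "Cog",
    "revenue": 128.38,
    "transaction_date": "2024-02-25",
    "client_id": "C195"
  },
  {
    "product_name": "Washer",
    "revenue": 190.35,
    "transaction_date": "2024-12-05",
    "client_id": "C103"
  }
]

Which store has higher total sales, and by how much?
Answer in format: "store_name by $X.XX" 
store_east by $88.91

Schema mapping: "sale_amount" (store_east) = "revenue" (store_west) = sale amount

Total for store_east: 1185.55
Total for store_west: 1096.64

Difference: |1185.55 - 1096.64| = 88.91
store_east has higher sales by $88.91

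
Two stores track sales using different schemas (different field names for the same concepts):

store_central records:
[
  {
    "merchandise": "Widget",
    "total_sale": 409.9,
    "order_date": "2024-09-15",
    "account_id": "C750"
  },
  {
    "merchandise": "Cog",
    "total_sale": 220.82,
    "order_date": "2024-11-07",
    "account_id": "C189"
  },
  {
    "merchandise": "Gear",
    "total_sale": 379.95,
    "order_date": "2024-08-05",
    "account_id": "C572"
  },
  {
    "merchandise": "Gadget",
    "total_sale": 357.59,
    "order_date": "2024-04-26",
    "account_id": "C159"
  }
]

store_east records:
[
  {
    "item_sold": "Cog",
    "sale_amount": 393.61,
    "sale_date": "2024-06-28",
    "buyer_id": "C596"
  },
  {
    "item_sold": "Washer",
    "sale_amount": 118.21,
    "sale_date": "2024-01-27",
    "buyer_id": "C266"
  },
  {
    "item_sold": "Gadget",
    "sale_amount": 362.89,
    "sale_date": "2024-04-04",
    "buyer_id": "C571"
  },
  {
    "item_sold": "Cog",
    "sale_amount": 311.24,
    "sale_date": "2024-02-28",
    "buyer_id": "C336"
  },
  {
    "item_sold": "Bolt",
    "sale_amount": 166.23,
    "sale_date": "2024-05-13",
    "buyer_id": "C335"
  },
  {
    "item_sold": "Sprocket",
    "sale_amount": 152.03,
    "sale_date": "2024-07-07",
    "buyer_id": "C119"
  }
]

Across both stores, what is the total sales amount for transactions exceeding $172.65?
2436.0

Schema mapping: "total_sale" (store_central) = "sale_amount" (store_east) = sale amount

Sum of sales > $172.65 in store_central: 1368.26
Sum of sales > $172.65 in store_east: 1067.74

Total: 1368.26 + 1067.74 = 2436.0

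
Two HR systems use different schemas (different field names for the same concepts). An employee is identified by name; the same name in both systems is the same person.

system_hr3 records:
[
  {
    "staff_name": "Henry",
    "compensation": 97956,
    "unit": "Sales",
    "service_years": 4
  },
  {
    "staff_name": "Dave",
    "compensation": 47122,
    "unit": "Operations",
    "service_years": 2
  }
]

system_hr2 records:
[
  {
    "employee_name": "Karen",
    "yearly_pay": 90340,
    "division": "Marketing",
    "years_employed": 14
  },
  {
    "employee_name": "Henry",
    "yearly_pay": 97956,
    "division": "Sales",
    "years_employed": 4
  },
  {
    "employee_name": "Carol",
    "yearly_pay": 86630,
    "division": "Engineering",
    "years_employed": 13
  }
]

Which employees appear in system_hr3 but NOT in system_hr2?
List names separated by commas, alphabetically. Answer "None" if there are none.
Dave

Schema mapping: "staff_name" (system_hr3) = "employee_name" (system_hr2) = employee name

Names in system_hr3: ['Dave', 'Henry']
Names in system_hr2: ['Carol', 'Henry', 'Karen']

In system_hr3 but not system_hr2: ['Dave']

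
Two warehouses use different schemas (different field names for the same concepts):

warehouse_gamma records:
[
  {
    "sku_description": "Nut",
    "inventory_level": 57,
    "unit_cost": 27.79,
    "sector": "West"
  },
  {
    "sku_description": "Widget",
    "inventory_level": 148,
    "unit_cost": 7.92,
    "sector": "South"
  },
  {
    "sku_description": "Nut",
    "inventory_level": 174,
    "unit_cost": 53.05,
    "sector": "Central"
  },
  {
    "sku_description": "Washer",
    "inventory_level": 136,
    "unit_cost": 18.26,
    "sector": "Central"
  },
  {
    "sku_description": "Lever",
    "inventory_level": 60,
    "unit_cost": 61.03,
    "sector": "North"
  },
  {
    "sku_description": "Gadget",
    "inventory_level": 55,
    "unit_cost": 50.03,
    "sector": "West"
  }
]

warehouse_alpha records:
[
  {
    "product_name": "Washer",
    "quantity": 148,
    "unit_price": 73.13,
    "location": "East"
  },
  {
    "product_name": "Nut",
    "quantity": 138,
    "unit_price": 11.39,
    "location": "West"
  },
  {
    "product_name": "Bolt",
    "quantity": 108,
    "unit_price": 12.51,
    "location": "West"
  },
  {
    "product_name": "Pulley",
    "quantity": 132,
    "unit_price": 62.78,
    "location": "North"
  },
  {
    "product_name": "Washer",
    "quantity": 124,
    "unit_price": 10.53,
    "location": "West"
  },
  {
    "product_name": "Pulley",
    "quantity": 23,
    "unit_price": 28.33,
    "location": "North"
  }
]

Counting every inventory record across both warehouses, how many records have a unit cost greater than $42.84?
5

Schema mapping: "unit_cost" (warehouse_gamma) = "unit_price" (warehouse_alpha) = unit cost

Records > $42.84 in warehouse_gamma: 3
Records > $42.84 in warehouse_alpha: 2

Total count: 3 + 2 = 5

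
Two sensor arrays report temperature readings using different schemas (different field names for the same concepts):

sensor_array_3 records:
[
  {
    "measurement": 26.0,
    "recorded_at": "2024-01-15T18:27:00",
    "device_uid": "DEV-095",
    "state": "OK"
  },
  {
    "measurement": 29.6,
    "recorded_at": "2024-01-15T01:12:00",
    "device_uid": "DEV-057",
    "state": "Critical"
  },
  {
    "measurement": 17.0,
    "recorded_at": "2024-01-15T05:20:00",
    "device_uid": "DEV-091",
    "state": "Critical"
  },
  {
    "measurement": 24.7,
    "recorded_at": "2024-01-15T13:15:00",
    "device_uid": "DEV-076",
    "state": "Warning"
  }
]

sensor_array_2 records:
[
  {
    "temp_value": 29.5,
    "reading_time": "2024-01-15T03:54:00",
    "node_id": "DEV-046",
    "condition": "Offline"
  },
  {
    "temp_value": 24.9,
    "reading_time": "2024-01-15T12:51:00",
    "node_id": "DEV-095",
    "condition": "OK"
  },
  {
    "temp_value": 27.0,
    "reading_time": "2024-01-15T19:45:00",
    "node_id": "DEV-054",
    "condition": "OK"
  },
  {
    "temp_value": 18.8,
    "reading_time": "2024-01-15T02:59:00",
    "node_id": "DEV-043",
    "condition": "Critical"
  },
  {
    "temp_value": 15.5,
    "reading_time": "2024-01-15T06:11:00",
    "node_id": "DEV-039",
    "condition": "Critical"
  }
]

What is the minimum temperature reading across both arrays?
15.5

Schema mapping: "measurement" (sensor_array_3) = "temp_value" (sensor_array_2) = temperature reading

Minimum in sensor_array_3: 17.0
Minimum in sensor_array_2: 15.5

Overall minimum: min(17.0, 15.5) = 15.5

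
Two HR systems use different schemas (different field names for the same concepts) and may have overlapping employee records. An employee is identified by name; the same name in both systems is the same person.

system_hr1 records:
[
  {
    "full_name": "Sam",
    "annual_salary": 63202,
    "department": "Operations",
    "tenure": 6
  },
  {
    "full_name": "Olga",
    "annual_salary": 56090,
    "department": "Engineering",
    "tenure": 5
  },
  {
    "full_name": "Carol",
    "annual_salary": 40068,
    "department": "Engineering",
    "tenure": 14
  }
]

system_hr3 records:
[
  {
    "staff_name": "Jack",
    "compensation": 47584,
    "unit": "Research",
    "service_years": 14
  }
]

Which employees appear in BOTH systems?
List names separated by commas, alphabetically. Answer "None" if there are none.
None

Schema mapping: "full_name" (system_hr1) = "staff_name" (system_hr3) = employee name

Names in system_hr1: ['Carol', 'Olga', 'Sam']
Names in system_hr3: ['Jack']

Intersection: None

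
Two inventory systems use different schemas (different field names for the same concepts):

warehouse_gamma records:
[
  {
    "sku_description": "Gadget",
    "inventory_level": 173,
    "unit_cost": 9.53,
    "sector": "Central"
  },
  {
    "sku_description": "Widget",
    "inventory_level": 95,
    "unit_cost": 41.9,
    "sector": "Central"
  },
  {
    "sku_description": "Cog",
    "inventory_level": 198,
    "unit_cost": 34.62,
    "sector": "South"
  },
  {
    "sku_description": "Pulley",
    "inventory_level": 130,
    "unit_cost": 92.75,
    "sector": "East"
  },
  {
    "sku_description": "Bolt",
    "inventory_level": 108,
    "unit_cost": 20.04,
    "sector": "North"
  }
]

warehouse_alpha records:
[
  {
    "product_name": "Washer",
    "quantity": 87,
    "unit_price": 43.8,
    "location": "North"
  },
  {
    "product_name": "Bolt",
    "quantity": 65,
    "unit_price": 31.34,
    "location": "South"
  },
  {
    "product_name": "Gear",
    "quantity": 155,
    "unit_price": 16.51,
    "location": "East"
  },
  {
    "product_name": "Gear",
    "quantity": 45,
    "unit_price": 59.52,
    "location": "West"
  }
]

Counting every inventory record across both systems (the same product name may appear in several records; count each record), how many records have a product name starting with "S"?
0

Schema mapping: "sku_description" (warehouse_gamma) = "product_name" (warehouse_alpha) = product name

Records with product name starting with "S" in warehouse_gamma: 0
Records with product name starting with "S" in warehouse_alpha: 0

Total: 0 + 0 = 0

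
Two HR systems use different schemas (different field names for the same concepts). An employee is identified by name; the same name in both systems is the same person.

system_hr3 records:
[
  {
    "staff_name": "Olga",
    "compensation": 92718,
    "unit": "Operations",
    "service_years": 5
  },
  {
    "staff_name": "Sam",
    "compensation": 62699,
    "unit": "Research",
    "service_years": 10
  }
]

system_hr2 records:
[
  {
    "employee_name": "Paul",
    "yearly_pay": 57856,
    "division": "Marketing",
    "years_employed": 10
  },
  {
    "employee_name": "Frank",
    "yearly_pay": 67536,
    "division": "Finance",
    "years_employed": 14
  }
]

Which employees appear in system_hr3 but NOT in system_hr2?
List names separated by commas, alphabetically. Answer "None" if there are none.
Olga, Sam

Schema mapping: "staff_name" (system_hr3) = "employee_name" (system_hr2) = employee name

Names in system_hr3: ['Olga', 'Sam']
Names in system_hr2: ['Frank', 'Paul']

In system_hr3 but not system_hr2: ['Olga', 'Sam']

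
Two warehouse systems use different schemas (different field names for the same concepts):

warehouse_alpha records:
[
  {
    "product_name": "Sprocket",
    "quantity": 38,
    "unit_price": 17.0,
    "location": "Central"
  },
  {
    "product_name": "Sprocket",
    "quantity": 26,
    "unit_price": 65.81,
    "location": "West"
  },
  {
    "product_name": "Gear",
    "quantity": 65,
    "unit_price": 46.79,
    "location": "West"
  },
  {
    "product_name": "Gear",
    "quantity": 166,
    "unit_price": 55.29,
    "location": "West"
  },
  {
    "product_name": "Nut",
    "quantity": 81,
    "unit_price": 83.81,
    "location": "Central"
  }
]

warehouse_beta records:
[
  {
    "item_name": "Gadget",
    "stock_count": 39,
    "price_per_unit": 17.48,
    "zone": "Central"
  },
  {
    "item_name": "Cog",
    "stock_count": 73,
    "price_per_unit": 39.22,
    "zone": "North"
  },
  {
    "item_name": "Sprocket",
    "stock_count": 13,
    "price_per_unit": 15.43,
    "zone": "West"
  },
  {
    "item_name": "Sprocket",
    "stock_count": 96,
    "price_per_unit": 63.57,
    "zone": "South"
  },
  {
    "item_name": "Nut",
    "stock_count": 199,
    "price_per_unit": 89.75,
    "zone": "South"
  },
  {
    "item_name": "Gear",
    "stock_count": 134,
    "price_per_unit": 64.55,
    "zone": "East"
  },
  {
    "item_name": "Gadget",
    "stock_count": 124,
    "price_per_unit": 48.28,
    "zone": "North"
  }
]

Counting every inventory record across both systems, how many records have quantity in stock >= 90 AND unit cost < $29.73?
0

Schema mappings:
- "quantity" (warehouse_alpha) = "stock_count" (warehouse_beta) = quantity
- "unit_price" (warehouse_alpha) = "price_per_unit" (warehouse_beta) = unit cost

Records meeting both conditions in warehouse_alpha: 0
Records meeting both conditions in warehouse_beta: 0

Total: 0 + 0 = 0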